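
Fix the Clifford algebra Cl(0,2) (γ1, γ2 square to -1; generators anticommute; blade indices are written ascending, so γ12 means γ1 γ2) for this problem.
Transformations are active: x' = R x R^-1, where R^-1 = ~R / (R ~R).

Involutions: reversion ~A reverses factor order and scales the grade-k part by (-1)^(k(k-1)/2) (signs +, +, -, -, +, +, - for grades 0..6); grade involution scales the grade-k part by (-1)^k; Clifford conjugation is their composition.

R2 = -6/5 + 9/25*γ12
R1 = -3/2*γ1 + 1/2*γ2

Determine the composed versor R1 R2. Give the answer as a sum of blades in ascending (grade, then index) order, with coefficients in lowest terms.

Distribute over the terms of R1 (each basis-blade product reordered to ascending indices, repeated generators contracted through their squares):
(-3/2*γ1) R2 = 9/5*γ1 + 27/50*γ2
(1/2*γ2) R2 = 9/50*γ1 - 3/5*γ2
Summing the partial products and collecting blades:
Answer: 99/50*γ1 - 3/50*γ2


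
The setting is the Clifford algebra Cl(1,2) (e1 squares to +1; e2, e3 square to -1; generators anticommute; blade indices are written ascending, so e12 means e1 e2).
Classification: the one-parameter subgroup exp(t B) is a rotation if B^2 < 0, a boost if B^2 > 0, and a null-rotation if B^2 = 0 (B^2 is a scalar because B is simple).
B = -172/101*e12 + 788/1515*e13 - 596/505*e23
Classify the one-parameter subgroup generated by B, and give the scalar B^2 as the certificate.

B^2 term by term: the squares give (-172/101)^2*(e12)^2 + (788/1515)^2*(e13)^2 + (-596/505)^2*(e23)^2 = 29584/10201*(+1) + 620944/2295225*(+1) + 355216/255025*(-1) = 16/9 (each basis 2-blade squares to minus the product of its generators' squares); cross terms between blades sharing an index anticommute and cancel. So B^2 = 16/9.
Answer: boost, certificate B^2 = 16/9. Why this suffices: the scalar 16/9 survives any versor conjugation, so its sign alone determines the class however B is presented.


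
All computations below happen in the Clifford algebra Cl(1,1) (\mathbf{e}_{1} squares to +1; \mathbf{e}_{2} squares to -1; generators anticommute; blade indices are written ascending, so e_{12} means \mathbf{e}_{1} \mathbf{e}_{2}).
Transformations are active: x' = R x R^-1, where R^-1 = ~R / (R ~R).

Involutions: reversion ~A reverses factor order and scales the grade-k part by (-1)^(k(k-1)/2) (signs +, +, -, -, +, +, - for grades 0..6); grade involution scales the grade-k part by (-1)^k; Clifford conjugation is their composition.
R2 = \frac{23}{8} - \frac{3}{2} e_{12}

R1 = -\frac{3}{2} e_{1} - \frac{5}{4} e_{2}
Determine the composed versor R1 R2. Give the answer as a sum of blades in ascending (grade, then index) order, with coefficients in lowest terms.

Distribute over the terms of R1 (each basis-blade product reordered to ascending indices, repeated generators contracted through their squares):
(-\frac{3}{2} e_{1}) R2 = -\frac{69}{16} e_{1} + \frac{9}{4} e_{2}
(-\frac{5}{4} e_{2}) R2 = \frac{15}{8} e_{1} - \frac{115}{32} e_{2}
Summing the partial products and collecting blades:
Answer: -\frac{39}{16} e_{1} - \frac{43}{32} e_{2}


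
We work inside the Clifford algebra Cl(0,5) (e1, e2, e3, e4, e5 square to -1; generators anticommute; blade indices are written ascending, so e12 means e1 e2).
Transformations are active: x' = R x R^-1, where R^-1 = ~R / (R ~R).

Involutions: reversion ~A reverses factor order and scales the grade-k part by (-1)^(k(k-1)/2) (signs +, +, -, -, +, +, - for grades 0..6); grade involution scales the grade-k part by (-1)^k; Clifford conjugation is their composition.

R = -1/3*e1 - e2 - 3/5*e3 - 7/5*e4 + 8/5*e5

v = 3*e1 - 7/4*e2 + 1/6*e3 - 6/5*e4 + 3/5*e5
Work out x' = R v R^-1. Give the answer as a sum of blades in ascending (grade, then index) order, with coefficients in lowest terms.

~R = -1/3*e1 - e2 - 3/5*e3 - 7/5*e4 + 8/5*e5, and R ~R = -1348/225, so R^-1 = ~R / (-1348/225).
R v = -329/100 + 43/12*e12 + 157/90*e13 + 23/5*e14 - 5*e15 - 73/60*e23 - 5/4*e24 + 11/5*e25 + 143/150*e34 - 47/75*e35 + 27/25*e45
Answer: -9075/2696*e1 + 1757/2696*e2 - 33389/40440*e3 - 4551/13480*e4 + 390/337*e5


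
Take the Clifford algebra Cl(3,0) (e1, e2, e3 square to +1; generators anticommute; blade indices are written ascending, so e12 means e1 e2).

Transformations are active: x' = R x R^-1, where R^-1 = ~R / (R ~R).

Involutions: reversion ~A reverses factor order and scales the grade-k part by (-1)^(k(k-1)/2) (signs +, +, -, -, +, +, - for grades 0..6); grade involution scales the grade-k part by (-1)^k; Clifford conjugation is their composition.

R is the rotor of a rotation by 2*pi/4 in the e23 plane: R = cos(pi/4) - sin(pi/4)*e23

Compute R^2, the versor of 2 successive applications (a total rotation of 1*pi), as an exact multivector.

Because a rotor carries half the rotation angle, composing 2 copies of this e23-plane rotor multiplies the phase: 2*(pi/4) = pi/2, hence R^2 = cos(pi/2) - sin(pi/2)*e23.
cos(pi/2) = 0 and sin(pi/2) = 1, so R^2 = -e23. The net rotation is 1*pi; the rotor keeps the half-angle phase exactly.
Answer: -e23


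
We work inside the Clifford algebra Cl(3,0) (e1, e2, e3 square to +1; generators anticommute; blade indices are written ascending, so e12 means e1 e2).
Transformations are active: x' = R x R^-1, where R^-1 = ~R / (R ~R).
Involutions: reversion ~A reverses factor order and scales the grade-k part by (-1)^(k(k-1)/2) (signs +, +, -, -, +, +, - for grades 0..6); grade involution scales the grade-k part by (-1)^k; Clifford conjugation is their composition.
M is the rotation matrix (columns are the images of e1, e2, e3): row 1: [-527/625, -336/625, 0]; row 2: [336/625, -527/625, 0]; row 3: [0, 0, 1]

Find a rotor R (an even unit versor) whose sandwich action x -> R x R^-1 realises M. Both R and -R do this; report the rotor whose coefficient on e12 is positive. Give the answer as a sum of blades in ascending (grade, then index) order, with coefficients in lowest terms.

Method: write R = a + b12*e12 + b13*e13 + b23*e23 with a^2 + b12^2 + b13^2 + b23^2 = 1 (so R^-1 = ~R). Expanding the columns R e_j ~R gives tr M = 4a^2 - 1 and, from the antisymmetric part, M21 - M12 = -4a*b12, M13 - M31 = 4a*b13, M32 - M23 = -4a*b23.
Here tr M = -429/625, so a^2 = (1 + tr M)/4 = 49/625 and a = ±7/25. Taking a = 7/25: M21 - M12 = 672/625, M13 - M31 = 0, M32 - M23 = 0, giving b12 = -24/25, b13 = 0, b23 = 0, i.e. R = 7/25 - 24/25*e12.
Its e12 coefficient is negative, so report the other preimage -R.
Answer: -7/25 + 24/25*e12. Uniqueness: Spin(3) -> SO(3) maps R and -R to the same rotation of trace -429/625; fixing the sign of the e12 coefficient removes the ambiguity.


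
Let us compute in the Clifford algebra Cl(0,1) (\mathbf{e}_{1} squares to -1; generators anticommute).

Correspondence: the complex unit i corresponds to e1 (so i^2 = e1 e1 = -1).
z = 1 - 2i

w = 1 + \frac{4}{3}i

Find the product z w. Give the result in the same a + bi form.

In blades: z = 1 - 2 e_{1}, w = 1 + \frac{4}{3} e_{1}.
Distribute z over w term by term (generator squares from the signature, products reordered to ascending indices): (1)*w = 1 + \frac{4}{3} e_{1}; (-2 e_{1})*w = \frac{8}{3} - 2 e_{1}.
Sum: \frac{11}{3} - \frac{2}{3} e_{1}; translating back through the correspondence:
Answer: \frac{11}{3} - \frac{2}{3}i


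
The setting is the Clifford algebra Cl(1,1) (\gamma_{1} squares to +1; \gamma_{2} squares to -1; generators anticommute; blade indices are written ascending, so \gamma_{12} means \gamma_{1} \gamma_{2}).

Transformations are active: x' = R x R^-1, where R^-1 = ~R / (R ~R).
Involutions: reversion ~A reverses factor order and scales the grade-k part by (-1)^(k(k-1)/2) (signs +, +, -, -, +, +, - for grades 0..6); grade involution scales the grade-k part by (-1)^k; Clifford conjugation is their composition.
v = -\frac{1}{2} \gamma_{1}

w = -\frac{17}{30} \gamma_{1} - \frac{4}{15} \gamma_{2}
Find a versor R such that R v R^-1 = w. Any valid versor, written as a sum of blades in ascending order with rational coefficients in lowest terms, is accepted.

Sketch: the shared square \frac{1}{4} makes R = v + w = -\frac{16}{15} \gamma_{1} - \frac{4}{15} \gamma_{2} the natural versor; its sandwich fixes that direction, negates (v - w)/2, and sends v to w.
Answer: -\frac{16}{15} \gamma_{1} - \frac{4}{15} \gamma_{2}


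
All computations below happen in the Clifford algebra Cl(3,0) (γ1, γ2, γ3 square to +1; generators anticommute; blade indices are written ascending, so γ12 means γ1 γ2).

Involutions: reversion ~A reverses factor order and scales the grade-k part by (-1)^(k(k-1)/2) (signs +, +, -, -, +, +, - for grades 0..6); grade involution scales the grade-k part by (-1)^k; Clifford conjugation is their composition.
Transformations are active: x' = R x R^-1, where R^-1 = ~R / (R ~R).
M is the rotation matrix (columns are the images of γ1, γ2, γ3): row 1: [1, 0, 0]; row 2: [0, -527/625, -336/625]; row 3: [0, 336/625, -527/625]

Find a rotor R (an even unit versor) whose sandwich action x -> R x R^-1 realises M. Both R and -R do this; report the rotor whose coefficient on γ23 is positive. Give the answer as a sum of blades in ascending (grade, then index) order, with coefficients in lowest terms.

Method: write R = a + b12*γ12 + b13*γ13 + b23*γ23 with a^2 + b12^2 + b13^2 + b23^2 = 1 (so R^-1 = ~R). Expanding the columns R e_j ~R gives tr M = 4a^2 - 1 and, from the antisymmetric part, M21 - M12 = -4a*b12, M13 - M31 = 4a*b13, M32 - M23 = -4a*b23.
Here tr M = -429/625, so a^2 = (1 + tr M)/4 = 49/625 and a = ±7/25. Taking a = 7/25: M21 - M12 = 0, M13 - M31 = 0, M32 - M23 = 672/625, giving b12 = 0, b13 = 0, b23 = -24/25, i.e. R = 7/25 - 24/25*γ23.
Its γ23 coefficient is negative, so report the other preimage -R.
Answer: -7/25 + 24/25*γ23. Why the constraint matters: R and -R act identically through the sandwich — M has trace -429/625 either way — so only the sign condition on γ23 picks one of the two preimages.


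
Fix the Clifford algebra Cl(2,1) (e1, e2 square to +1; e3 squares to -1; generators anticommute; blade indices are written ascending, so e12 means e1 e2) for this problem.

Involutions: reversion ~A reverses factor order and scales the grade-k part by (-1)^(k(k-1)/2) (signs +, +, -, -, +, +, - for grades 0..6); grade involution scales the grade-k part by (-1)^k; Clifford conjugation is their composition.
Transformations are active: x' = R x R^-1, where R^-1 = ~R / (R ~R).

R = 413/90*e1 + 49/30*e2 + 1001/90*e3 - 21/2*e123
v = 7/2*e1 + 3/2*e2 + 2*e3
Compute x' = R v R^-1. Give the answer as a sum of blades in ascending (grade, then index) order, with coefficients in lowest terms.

~R = 413/90*e1 + 49/30*e2 + 1001/90*e3 + 21/2*e123, and R ~R = -141904/675, so R^-1 = ~R / (-141904/675).
R v = -56/15 + 133/6*e12 - 14*e13 - 301/6*e23
Answer: 9697/5792*e1 - 4113/1448*e2 + 3529/5792*e3


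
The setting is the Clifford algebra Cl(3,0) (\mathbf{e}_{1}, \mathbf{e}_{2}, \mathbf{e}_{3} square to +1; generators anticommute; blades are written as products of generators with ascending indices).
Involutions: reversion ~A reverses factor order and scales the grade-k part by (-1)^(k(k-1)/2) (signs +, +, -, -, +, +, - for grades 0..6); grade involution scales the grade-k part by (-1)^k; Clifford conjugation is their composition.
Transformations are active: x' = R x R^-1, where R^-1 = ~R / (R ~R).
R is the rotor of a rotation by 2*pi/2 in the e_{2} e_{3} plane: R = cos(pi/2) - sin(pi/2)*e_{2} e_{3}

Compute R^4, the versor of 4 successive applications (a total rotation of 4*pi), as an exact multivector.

Because a rotor carries half the rotation angle, composing 4 copies of this e_{2} e_{3}-plane rotor multiplies the phase: 4*(pi/2) = 2 \pi, hence R^4 = cos(2 \pi) - sin(2 \pi)*e_{2} e_{3}.
cos(2 \pi) = 1 and sin(2 \pi) = 0, so R^4 = 1. The total rotation 4*pi is 2 full turns, so every vector returns to itself, yet the rotor is +1, back on the identity sheet (an even number of 2*pi turns).
Answer: 1


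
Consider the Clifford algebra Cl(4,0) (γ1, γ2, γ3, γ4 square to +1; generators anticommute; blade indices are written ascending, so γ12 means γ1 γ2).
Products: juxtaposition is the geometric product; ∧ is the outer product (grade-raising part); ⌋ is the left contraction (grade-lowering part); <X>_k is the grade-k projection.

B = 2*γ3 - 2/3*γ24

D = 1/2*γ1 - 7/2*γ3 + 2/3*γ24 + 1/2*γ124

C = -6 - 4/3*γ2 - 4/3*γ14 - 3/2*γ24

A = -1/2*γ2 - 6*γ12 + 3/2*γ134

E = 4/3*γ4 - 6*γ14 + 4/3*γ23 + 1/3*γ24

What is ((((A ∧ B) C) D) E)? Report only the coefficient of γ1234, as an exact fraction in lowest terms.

step 1: -γ23 - 12*γ123
step 2: -4/3*γ3 - 16*γ13 + 6*γ23 - 3/2*γ34 + 72*γ123 - 18*γ134 + 16*γ234 + 4/3*γ1234
step 3: 14/3 + 56*γ1 - 21*γ2 + 18*γ3 - 21/4*γ4 - 252*γ12 - 58/9*γ13 - 63*γ14 + 26*γ23 + 56*γ24 - 49*γ34 - 39/4*γ123 + 14/3*γ124 - 207/4*γ134 - 70/9*γ234 + 2*γ1234
step 4: -1315/3 - 1873/18*γ1 + 293/12*γ2 + 11587/54*γ3 - 8813/27*γ4 - 8105/27*γ12 - 331/3*γ13 - 40*γ14 - 229/27*γ23 - 13258/9*γ24 + 154/3*γ34 + 161/12*γ123 - 1123/3*γ124 + 11759/108*γ134 + 481/6*γ234 - 6773/27*γ1234
Answer: -6773/27


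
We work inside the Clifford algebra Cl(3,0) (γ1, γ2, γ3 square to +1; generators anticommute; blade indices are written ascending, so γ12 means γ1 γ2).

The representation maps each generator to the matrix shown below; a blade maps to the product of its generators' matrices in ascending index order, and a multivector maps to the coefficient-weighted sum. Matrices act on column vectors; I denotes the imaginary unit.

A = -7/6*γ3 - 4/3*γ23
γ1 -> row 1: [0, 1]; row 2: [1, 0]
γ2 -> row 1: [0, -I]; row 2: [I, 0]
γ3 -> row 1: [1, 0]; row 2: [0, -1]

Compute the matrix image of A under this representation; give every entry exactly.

Bivector images (products of the table entries): rho(γ23) = rho(γ2)rho(γ3) = row 1: [0, I]; row 2: [I, 0].
M = (-7/6)*rho(γ3) + (-4/3)*rho(γ23), summed entrywise:
Answer: row 1: [-7/6, -4*I/3]; row 2: [-4*I/3, 7/6]


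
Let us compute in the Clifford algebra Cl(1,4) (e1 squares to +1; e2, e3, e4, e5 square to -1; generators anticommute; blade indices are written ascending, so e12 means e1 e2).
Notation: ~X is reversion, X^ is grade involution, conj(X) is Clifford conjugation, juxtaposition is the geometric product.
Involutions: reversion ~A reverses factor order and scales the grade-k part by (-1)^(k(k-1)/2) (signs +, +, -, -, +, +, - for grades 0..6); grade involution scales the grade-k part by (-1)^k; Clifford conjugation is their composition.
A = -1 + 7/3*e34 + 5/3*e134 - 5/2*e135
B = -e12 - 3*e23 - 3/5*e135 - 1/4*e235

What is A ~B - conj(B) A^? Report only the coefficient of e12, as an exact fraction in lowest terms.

first term: 3/2 - 3/8*e12 - 3*e23 + 7*e24 + e45 + 5*e124 - 15/2*e125 - 3/5*e135 + 7/5*e145 + 5/3*e234 - 11/4*e235 + 7/12*e245 + 7/3*e1234 + 5/12*e1245
second term: 3/2 - 13/8*e12 - 3*e23 - 7*e24 - e45 + 5*e124 - 15/2*e125 + 3/5*e135 + 7/5*e145 + 5/3*e234 - 9/4*e235 + 7/12*e245 + 7/3*e1234 + 5/12*e1245
Answer: 5/4


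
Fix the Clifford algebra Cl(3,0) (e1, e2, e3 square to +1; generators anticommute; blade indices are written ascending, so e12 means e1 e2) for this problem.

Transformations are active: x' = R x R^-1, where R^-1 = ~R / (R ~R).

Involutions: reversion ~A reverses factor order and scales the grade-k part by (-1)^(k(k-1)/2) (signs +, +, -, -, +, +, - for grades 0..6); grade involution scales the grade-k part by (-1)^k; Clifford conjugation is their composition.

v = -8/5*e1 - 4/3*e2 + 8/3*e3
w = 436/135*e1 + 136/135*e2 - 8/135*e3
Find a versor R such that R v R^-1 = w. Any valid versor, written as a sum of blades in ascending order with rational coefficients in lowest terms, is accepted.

Sketch: the shared square 2576/225 makes R = v + w = 44/27*e1 - 44/135*e2 + 352/135*e3 the natural versor; its sandwich fixes that direction, negates (v - w)/2, and sends v to w.
Answer: 44/27*e1 - 44/135*e2 + 352/135*e3


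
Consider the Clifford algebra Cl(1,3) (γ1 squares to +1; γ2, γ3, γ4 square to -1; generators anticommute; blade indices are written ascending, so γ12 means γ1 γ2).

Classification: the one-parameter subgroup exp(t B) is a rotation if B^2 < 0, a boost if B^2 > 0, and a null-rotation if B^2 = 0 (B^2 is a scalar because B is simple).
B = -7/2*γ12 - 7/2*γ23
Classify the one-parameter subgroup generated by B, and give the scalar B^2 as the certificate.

B^2 term by term: the squares give (-7/2)^2*(γ12)^2 + (-7/2)^2*(γ23)^2 = 49/4*(+1) + 49/4*(-1) = 0 (each basis 2-blade squares to minus the product of its generators' squares); cross terms between blades sharing an index anticommute and cancel. So B^2 = 0.
Answer: null-rotation, certificate B^2 = 0. No conjugation can change B^2 = 0; the sign gives the class.


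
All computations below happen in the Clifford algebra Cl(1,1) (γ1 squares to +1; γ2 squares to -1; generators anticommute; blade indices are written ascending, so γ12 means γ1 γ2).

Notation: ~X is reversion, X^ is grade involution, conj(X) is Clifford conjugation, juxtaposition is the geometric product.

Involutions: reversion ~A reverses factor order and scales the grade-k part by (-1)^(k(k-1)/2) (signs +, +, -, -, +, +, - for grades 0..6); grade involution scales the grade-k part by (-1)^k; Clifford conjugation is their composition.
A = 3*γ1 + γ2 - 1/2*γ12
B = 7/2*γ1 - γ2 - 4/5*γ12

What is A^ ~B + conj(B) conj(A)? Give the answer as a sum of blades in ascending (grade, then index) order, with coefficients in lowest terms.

first term: -119/10 - 13/10*γ1 - 13/20*γ2 + 13/2*γ12
second term: 119/10 + 13/10*γ1 + 13/20*γ2 + 13/2*γ12
Answer: 13*γ12


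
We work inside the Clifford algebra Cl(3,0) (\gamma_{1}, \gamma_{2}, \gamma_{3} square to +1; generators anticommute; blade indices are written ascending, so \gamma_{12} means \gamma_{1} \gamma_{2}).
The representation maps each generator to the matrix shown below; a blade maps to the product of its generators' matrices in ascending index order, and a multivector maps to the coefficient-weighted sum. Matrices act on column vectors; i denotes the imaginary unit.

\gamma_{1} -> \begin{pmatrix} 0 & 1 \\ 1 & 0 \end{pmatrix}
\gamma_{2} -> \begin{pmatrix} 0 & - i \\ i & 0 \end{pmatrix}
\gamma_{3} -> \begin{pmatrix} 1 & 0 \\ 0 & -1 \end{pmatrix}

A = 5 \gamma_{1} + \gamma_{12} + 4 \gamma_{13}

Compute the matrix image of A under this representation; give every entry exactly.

Bivector images (products of the table entries): rho(\gamma_{12}) = rho(\gamma_{1})rho(\gamma_{2}) = \begin{pmatrix} i & 0 \\ 0 & - i \end{pmatrix}; rho(\gamma_{13}) = rho(\gamma_{1})rho(\gamma_{3}) = \begin{pmatrix} 0 & -1 \\ 1 & 0 \end{pmatrix}.
M = (5)*rho(\gamma_{1}) + (1)*rho(\gamma_{12}) + (4)*rho(\gamma_{13}), summed entrywise:
Answer: \begin{pmatrix} i & 1 \\ 9 & - i \end{pmatrix}


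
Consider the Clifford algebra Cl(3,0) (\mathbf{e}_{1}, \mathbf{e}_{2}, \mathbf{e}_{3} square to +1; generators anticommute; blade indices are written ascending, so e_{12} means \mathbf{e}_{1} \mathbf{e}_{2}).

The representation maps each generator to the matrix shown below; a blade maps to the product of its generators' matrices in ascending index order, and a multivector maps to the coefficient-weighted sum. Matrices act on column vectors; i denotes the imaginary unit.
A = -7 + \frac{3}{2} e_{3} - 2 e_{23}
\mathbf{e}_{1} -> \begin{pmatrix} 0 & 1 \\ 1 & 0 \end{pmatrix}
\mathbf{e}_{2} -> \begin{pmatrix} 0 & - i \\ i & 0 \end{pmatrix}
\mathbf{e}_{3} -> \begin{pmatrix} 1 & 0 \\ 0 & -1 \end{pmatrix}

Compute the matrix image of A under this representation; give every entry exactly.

Bivector images (products of the table entries): rho(e_{23}) = rho(\mathbf{e}_{2})rho(\mathbf{e}_{3}) = \begin{pmatrix} 0 & i \\ i & 0 \end{pmatrix}.
M = (-7)*1 + (\frac{3}{2})*rho(e_{3}) + (-2)*rho(e_{23}), summed entrywise (1 is the identity matrix):
Answer: \begin{pmatrix} - \frac{11}{2} & - 2 i \\ - 2 i & - \frac{17}{2} \end{pmatrix}


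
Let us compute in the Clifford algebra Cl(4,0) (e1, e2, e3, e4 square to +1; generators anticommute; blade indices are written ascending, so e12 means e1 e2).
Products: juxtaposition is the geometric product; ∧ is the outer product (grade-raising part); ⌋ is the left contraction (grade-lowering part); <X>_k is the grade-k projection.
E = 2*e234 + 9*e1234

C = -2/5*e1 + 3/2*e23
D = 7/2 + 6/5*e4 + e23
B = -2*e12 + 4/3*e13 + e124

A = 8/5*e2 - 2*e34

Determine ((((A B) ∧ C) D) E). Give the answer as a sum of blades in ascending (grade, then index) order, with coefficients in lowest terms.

step 1: 16/5*e1 + 16/15*e14 - 62/15*e123 + 4*e1234
step 2: 24/5*e123 + 8/5*e1234
step 3: -24/5*e1 - 8/5*e14 + 468/25*e123 + 284/25*e1234
step 4: 2556/25 - 568/25*e1 - 4212/25*e4 - 936/25*e14 + 72/5*e23 - 16/5*e123 - 216/5*e234 - 48/5*e1234
Answer: 2556/25 - 568/25*e1 - 4212/25*e4 - 936/25*e14 + 72/5*e23 - 16/5*e123 - 216/5*e234 - 48/5*e1234


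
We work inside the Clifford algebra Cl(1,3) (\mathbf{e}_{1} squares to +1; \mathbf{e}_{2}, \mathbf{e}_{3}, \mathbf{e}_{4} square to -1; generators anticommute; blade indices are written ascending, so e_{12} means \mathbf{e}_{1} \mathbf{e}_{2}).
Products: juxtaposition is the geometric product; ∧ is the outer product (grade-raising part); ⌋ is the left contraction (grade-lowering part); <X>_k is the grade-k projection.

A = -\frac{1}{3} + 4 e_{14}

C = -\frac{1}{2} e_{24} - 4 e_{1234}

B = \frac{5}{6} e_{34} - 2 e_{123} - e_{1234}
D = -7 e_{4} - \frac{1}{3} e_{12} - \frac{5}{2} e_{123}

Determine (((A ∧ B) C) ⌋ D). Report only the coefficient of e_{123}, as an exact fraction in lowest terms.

step 1: -\frac{5}{18} e_{34} + \frac{2}{3} e_{123} + \frac{1}{3} e_{1234}
step 2: \frac{4}{3} + \frac{8}{3} e_{4} - \frac{10}{9} e_{12} - \frac{1}{6} e_{13} - \frac{5}{36} e_{23} - \frac{1}{3} e_{134}
step 3: \frac{514}{27} - \frac{25}{72} e_{1} - \frac{5}{12} e_{2} + \frac{25}{9} e_{3} - \frac{28}{3} e_{4} - \frac{4}{9} e_{12} - \frac{10}{3} e_{123}
Answer: -\frac{10}{3}


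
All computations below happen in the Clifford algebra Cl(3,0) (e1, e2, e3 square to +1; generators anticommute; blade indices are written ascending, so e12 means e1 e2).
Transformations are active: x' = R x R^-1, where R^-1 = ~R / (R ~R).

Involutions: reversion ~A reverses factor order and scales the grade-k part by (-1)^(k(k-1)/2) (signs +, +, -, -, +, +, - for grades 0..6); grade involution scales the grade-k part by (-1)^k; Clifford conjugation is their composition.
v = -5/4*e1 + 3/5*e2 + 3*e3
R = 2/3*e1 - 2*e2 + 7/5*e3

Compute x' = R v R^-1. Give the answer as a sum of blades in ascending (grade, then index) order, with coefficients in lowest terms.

~R = 2/3*e1 - 2*e2 + 7/5*e3, and R ~R = 1441/225, so R^-1 = ~R / (1441/225).
R v = 13/6 - 21/10*e12 + 15/4*e13 - 171/25*e23
Answer: 9805/5764*e1 - 14073/7205*e2 - 2958/1441*e3


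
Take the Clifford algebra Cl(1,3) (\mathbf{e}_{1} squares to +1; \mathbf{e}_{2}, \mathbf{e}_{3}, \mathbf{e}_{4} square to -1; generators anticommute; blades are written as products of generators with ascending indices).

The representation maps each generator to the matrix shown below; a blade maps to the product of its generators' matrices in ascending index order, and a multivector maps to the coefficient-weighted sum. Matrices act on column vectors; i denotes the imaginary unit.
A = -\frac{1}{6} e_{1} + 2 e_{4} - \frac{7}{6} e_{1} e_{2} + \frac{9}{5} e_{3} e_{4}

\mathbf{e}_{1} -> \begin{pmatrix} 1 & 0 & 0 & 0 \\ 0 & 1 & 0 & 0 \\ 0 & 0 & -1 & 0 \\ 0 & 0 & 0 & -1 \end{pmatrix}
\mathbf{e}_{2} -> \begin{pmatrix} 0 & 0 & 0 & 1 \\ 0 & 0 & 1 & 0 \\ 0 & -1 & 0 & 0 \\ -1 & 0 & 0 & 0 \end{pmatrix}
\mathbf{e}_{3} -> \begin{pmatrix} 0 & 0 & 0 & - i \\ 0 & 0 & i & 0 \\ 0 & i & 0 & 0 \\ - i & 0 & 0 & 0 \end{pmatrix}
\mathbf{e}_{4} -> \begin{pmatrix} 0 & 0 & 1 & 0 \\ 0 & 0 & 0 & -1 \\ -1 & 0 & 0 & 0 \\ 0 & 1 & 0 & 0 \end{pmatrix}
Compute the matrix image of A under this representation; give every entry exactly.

Bivector images (products of the table entries): rho(e_{1} e_{2}) = rho(\mathbf{e}_{1})rho(\mathbf{e}_{2}) = \begin{pmatrix} 0 & 0 & 0 & 1 \\ 0 & 0 & 1 & 0 \\ 0 & 1 & 0 & 0 \\ 1 & 0 & 0 & 0 \end{pmatrix}; rho(e_{3} e_{4}) = rho(\mathbf{e}_{3})rho(\mathbf{e}_{4}) = \begin{pmatrix} 0 & - i & 0 & 0 \\ - i & 0 & 0 & 0 \\ 0 & 0 & 0 & - i \\ 0 & 0 & - i & 0 \end{pmatrix}.
M = (-\frac{1}{6})*rho(e_{1}) + (2)*rho(e_{4}) + (-\frac{7}{6})*rho(e_{1} e_{2}) + (\frac{9}{5})*rho(e_{3} e_{4}), summed entrywise:
Answer: \begin{pmatrix} - \frac{1}{6} & - \frac{9 i}{5} & 2 & - \frac{7}{6} \\ - \frac{9 i}{5} & - \frac{1}{6} & - \frac{7}{6} & -2 \\ -2 & - \frac{7}{6} & \frac{1}{6} & - \frac{9 i}{5} \\ - \frac{7}{6} & 2 & - \frac{9 i}{5} & \frac{1}{6} \end{pmatrix}


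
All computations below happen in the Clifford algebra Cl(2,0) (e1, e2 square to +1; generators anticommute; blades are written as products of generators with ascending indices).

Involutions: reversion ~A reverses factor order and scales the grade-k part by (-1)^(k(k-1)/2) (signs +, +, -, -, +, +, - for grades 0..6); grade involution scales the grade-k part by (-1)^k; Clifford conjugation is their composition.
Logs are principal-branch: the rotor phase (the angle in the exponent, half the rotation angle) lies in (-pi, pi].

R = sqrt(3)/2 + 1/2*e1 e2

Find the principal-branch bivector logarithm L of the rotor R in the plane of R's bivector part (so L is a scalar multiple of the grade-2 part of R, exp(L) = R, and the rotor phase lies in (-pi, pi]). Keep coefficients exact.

The scalar part of R is sqrt(3)/2, which fixes the principal-branch rotor phase; the unit plane is then the bivector part divided by the sine of that phase, and L is that plane scaled by the phase.
Concretely: cos(phase) = sqrt(3)/2 gives phase = ±pi/6, and since phase/sin(phase) is even the sign is immaterial: L = (phase/sin(phase)) * <R>_2 = (pi/3) * <R>_2.
Answer: pi/6*e1 e2


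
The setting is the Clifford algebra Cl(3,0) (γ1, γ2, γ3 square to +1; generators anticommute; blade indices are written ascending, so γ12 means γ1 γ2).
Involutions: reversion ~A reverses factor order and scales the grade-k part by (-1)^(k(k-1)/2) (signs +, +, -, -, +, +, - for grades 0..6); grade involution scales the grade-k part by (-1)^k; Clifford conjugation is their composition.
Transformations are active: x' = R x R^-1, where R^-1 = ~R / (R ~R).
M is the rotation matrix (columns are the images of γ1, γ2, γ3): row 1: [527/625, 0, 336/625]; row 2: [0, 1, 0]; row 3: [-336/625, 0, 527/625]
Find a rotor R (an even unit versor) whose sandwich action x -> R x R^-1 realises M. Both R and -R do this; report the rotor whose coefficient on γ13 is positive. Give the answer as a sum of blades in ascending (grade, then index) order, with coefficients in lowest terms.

Method: write R = a + b12*γ12 + b13*γ13 + b23*γ23 with a^2 + b12^2 + b13^2 + b23^2 = 1 (so R^-1 = ~R). Expanding the columns R e_j ~R gives tr M = 4a^2 - 1 and, from the antisymmetric part, M21 - M12 = -4a*b12, M13 - M31 = 4a*b13, M32 - M23 = -4a*b23.
Here tr M = 1679/625, so a^2 = (1 + tr M)/4 = 576/625 and a = ±24/25. Taking a = 24/25: M21 - M12 = 0, M13 - M31 = 672/625, M32 - M23 = 0, giving b12 = 0, b13 = 7/25, b23 = 0, i.e. R = 24/25 + 7/25*γ13.
Its γ13 coefficient is already positive.
Answer: 24/25 + 7/25*γ13. Uniqueness: Spin(3) -> SO(3) maps R and -R to the same rotation of trace 1679/625; fixing the sign of the γ13 coefficient removes the ambiguity.


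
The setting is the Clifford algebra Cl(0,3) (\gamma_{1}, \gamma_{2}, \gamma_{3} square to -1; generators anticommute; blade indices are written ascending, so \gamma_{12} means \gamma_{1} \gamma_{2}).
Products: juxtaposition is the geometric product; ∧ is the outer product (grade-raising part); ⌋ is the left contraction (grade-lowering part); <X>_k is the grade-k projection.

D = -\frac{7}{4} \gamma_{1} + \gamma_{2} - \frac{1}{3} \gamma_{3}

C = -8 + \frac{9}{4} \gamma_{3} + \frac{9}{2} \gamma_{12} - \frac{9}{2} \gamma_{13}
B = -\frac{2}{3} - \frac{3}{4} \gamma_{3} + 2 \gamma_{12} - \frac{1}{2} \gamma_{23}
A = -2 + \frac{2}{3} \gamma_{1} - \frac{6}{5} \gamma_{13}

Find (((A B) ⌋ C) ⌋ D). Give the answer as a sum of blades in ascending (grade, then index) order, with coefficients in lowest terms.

step 1: \frac{4}{3} - \frac{121}{90} \gamma_{1} - \frac{4}{3} \gamma_{2} + \frac{3}{2} \gamma_{3} - \frac{17}{5} \gamma_{12} + \frac{3}{10} \gamma_{13} + \frac{17}{5} \gamma_{23} - \frac{1}{3} \gamma_{123}
step 2: \frac{313}{120} - \frac{51}{4} \gamma_{1} + \frac{121}{20} \gamma_{2} - \frac{61}{20} \gamma_{3} + 6 \gamma_{12} - 6 \gamma_{13}
step 3: -\frac{7051}{240} - \frac{2191}{480} \gamma_{1} + \frac{313}{120} \gamma_{2} - \frac{313}{360} \gamma_{3}
Answer: -\frac{7051}{240} - \frac{2191}{480} \gamma_{1} + \frac{313}{120} \gamma_{2} - \frac{313}{360} \gamma_{3}


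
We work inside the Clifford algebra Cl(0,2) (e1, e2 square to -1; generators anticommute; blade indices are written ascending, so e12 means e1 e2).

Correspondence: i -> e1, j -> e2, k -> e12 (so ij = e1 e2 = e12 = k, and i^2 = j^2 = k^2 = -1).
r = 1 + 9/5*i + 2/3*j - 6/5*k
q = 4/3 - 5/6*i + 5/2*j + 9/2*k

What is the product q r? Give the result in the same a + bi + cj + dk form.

In blades: q = 4/3 - 5/6*e1 + 5/2*e2 + 9/2*e12, r = 1 + 9/5*e1 + 2/3*e2 - 6/5*e12.
Distribute q over r term by term (generator squares from the signature, products reordered to ascending indices): (4/3)*r = 4/3 + 12/5*e1 + 8/9*e2 - 8/5*e12; (-5/6*e1)*r = 3/2 - 5/6*e1 - e2 - 5/9*e12; (5/2*e2)*r = -5/3 - 3*e1 + 5/2*e2 - 9/2*e12; (9/2*e12)*r = 27/5 - 3*e1 + 81/10*e2 + 9/2*e12.
Sum: 197/30 - 133/30*e1 + 472/45*e2 - 97/45*e12; translating back through the correspondence:
Answer: 197/30 - 133/30*i + 472/45*j - 97/45*k


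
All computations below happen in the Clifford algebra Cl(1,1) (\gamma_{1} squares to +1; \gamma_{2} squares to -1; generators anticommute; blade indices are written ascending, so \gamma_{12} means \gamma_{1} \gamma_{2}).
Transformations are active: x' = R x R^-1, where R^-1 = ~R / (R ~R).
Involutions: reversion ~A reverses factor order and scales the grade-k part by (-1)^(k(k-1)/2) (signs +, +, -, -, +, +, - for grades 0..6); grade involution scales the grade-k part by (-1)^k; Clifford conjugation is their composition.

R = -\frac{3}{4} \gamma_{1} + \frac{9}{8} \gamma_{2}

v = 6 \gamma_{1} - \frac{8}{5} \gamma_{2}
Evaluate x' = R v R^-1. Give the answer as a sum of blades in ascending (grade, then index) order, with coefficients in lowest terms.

~R = -\frac{3}{4} \gamma_{1} + \frac{9}{8} \gamma_{2}, and R ~R = -\frac{45}{64}, so R^-1 = ~R / (-\frac{45}{64}).
R v = -\frac{27}{10} - \frac{111}{20} \gamma_{12}
Answer: -\frac{294}{25} \gamma_{1} + \frac{256}{25} \gamma_{2}


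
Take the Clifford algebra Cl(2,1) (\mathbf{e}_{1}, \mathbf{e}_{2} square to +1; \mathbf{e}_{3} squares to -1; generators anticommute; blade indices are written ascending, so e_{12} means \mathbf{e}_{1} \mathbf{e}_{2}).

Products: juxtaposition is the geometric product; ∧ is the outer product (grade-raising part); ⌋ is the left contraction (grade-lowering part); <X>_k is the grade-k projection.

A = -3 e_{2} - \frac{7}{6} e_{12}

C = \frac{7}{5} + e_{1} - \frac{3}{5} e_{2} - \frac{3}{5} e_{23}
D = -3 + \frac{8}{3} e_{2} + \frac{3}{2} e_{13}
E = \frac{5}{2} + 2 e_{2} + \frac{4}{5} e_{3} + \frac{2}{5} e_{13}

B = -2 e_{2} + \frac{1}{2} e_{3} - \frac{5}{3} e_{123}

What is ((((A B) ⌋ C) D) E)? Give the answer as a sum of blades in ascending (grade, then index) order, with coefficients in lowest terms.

step 1: 6 + \frac{7}{3} e_{1} - \frac{35}{18} e_{3} - 5 e_{13} - \frac{3}{2} e_{23} - \frac{7}{12} e_{123}
step 2: \frac{349}{30} + 6 e_{1} - \frac{73}{30} e_{2} - \frac{18}{5} e_{23}
step 3: -\frac{745}{18} - 18 e_{1} + \frac{3449}{90} e_{2} + \frac{93}{5} e_{3} + \frac{107}{5} e_{12} + \frac{349}{20} e_{13} + \frac{54}{5} e_{23} + \frac{73}{20} e_{123}
step 4: -\frac{6251}{180} - \frac{218}{25} e_{1} + \frac{527}{180} e_{2} - \frac{1387}{90} e_{3} + \frac{513}{50} e_{12} + \frac{1933}{360} e_{13} + \frac{2677}{225} e_{23} - \frac{43171}{1800} e_{123}
Answer: -\frac{6251}{180} - \frac{218}{25} e_{1} + \frac{527}{180} e_{2} - \frac{1387}{90} e_{3} + \frac{513}{50} e_{12} + \frac{1933}{360} e_{13} + \frac{2677}{225} e_{23} - \frac{43171}{1800} e_{123}


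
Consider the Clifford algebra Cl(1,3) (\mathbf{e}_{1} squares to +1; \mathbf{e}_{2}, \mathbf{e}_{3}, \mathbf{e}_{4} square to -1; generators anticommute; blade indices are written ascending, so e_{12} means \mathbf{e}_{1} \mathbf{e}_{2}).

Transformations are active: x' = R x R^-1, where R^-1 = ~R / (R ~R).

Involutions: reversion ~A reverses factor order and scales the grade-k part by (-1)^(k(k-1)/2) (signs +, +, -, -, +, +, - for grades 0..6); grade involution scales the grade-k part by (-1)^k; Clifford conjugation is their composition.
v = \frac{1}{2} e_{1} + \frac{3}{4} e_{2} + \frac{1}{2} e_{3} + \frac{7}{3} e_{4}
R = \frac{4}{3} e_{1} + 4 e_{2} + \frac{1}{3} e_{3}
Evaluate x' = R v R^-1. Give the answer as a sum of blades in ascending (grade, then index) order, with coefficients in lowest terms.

~R = \frac{4}{3} e_{1} + 4 e_{2} + \frac{1}{3} e_{3}, and R ~R = -\frac{43}{3}, so R^-1 = ~R / (-\frac{43}{3}).
R v = -\frac{5}{2} - e_{12} + \frac{1}{2} e_{13} + \frac{28}{9} e_{14} + \frac{7}{4} e_{23} + \frac{28}{3} e_{24} + \frac{7}{9} e_{34}
Answer: -\frac{3}{86} e_{1} + \frac{111}{172} e_{2} - \frac{33}{86} e_{3} - \frac{7}{3} e_{4}


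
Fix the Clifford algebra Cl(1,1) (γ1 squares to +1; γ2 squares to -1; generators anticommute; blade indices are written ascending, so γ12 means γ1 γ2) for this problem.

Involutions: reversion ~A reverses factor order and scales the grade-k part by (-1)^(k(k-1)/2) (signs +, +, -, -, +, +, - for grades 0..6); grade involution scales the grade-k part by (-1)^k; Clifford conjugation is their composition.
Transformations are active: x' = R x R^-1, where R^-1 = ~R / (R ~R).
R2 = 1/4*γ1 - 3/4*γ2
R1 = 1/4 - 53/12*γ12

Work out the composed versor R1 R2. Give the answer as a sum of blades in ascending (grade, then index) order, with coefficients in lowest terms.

Distribute over the terms of R1 (each basis-blade product reordered to ascending indices, repeated generators contracted through their squares):
(1/4) R2 = 1/16*γ1 - 3/16*γ2
(-53/12*γ12) R2 = -53/16*γ1 + 53/48*γ2
Summing the partial products and collecting blades:
Answer: -13/4*γ1 + 11/12*γ2


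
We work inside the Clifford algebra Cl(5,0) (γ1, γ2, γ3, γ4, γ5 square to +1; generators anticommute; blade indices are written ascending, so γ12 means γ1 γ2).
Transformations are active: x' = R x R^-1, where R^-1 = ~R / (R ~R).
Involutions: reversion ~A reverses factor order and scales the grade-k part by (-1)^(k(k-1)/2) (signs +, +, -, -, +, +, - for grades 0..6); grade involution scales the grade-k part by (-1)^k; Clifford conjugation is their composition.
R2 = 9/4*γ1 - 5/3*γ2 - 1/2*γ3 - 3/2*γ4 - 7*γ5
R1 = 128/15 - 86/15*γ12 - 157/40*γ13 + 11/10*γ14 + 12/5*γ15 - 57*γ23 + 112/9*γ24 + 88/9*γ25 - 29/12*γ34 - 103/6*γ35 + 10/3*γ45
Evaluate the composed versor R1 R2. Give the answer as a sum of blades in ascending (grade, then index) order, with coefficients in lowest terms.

Distribute over the terms of R2 (each basis-blade product reordered to ascending indices, repeated generators contracted through their squares):
R1 (9/4*γ1) = 96/5*γ1 + 129/10*γ2 + 1413/160*γ3 - 99/40*γ4 - 27/5*γ5 - 513/4*γ123 + 28*γ124 + 22*γ125 - 87/16*γ134 - 309/8*γ135 + 15/2*γ145
R1 (-5/3*γ2) = 86/9*γ1 - 128/9*γ2 - 95*γ3 + 560/27*γ4 + 440/27*γ5 - 157/24*γ123 + 11/6*γ124 + 4*γ125 + 145/36*γ234 + 515/18*γ235 - 50/9*γ245
R1 (-1/2*γ3) = 157/80*γ1 + 57/2*γ2 - 64/15*γ3 - 29/24*γ4 - 103/12*γ5 + 43/15*γ123 + 11/20*γ134 + 6/5*γ135 + 56/9*γ234 + 44/9*γ235 - 5/3*γ345
R1 (-3/2*γ4) = -33/20*γ1 - 56/3*γ2 + 29/8*γ3 - 64/5*γ4 + 5*γ5 + 43/5*γ124 + 471/80*γ134 + 18/5*γ145 + 171/2*γ234 + 44/3*γ245 - 103/4*γ345
R1 (-7*γ5) = -84/5*γ1 - 616/9*γ2 + 721/6*γ3 - 70/3*γ4 - 896/15*γ5 + 602/15*γ125 + 1099/40*γ135 - 77/10*γ145 + 399*γ235 - 784/9*γ245 + 203/12*γ345
Summing the partial products and collecting blades:
Answer: 8833/720*γ1 - 899/15*γ2 + 5337/160*γ3 - 10301/540*γ4 - 28307/540*γ5 - 5277/40*γ123 + 1153/30*γ124 + 992/15*γ125 + γ134 - 199/20*γ135 + 17/5*γ145 + 383/4*γ234 + 865/2*γ235 - 78*γ245 - 21/2*γ345


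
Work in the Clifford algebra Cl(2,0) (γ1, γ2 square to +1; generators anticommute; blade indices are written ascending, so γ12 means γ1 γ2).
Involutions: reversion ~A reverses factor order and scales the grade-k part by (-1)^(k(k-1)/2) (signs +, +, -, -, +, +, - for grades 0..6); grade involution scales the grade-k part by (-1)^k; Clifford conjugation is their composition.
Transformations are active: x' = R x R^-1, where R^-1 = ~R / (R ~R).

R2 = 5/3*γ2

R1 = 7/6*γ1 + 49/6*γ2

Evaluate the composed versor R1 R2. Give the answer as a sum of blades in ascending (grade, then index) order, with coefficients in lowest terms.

Distribute over the terms of R2 (each basis-blade product reordered to ascending indices, repeated generators contracted through their squares):
R1 (5/3*γ2) = 245/18 + 35/18*γ12
Answer: 245/18 + 35/18*γ12


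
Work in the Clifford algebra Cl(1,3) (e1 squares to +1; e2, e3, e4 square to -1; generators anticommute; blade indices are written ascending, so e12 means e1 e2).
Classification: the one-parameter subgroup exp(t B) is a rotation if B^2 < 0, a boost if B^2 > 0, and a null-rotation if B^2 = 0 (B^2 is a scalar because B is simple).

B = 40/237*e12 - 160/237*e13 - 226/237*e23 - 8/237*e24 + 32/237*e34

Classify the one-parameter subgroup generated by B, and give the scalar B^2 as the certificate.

B^2 term by term: the squares give (40/237)^2*(e12)^2 + (-160/237)^2*(e13)^2 + (-226/237)^2*(e23)^2 + (-8/237)^2*(e24)^2 + (32/237)^2*(e34)^2 = 1600/56169*(+1) + 25600/56169*(+1) + 51076/56169*(-1) + 64/56169*(-1) + 1024/56169*(-1) = -4/9 (each basis 2-blade squares to minus the product of its generators' squares); cross terms between blades sharing an index anticommute and cancel; the commuting (index-disjoint) pairs give grade-4 terms 2*c*c'*(blade product), which cancel blade by blade — e1234: 2560/56169 - 2560/56169 = 0 — confirming B is simple. So B^2 = -4/9.
Answer: rotation, certificate B^2 = -4/9. Key observation: B^2 = -4/9 is a conjugation invariant, so its sign decides the class regardless of the surface form of B.


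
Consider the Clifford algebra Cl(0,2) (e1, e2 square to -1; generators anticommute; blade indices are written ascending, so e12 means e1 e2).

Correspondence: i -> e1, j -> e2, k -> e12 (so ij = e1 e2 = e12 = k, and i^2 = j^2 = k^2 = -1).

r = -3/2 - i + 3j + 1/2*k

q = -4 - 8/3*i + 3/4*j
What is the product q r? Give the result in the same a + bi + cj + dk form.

In blades: q = -4 - 8/3*e1 + 3/4*e2, r = -3/2 - e1 + 3*e2 + 1/2*e12.
Distribute q over r term by term (generator squares from the signature, products reordered to ascending indices): (-4)*r = 6 + 4*e1 - 12*e2 - 2*e12; (-8/3*e1)*r = -8/3 + 4*e1 + 4/3*e2 - 8*e12; (3/4*e2)*r = -9/4 + 3/8*e1 - 9/8*e2 + 3/4*e12.
Sum: 13/12 + 67/8*e1 - 283/24*e2 - 37/4*e12; translating back through the correspondence:
Answer: 13/12 + 67/8*i - 283/24*j - 37/4*k


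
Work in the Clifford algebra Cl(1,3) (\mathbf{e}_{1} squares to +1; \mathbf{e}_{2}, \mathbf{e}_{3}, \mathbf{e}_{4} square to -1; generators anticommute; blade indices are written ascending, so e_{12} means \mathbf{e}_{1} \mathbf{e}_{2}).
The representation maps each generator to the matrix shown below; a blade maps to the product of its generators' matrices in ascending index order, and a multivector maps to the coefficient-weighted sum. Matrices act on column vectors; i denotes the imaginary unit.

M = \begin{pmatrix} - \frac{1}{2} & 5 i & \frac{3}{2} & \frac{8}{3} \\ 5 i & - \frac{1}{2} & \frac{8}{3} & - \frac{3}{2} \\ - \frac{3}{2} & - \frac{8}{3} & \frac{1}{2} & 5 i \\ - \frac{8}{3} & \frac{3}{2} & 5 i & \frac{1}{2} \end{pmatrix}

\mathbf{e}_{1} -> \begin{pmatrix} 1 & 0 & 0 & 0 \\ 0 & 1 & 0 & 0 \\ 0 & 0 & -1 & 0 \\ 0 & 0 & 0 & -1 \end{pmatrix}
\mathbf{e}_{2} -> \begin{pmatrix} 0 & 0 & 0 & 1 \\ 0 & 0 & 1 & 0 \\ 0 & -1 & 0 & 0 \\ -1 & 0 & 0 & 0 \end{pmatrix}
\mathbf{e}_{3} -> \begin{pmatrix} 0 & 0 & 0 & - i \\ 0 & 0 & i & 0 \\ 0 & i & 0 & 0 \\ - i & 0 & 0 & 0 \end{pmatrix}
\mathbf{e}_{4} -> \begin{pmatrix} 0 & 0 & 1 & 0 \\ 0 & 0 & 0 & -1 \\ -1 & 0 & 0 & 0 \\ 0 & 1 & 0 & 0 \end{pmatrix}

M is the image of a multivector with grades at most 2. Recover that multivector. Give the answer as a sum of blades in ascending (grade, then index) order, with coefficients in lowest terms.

Method: the blade images are trace-orthogonal — tr(rho(e_A) rho(e_B)^-1) = 4 if A = B and 0 otherwise — and rho(e_A)^-1 = (e_A)^2 * rho(e_A) with (e_A)^2 = +1 or -1, so the coefficient of e_A in the preimage is (e_A)^2 * tr(M rho(e_A))/4.
Nonzero projections over blades of grade <= 2: e_{1}: (e_{1})^2 = +1, tr(M rho(e_{1})) = -2, coefficient -\frac{1}{2}; e_{2}: (e_{2})^2 = -1, tr(M rho(e_{2})) = - \frac{32}{3}, coefficient \frac{8}{3}; e_{4}: (e_{4})^2 = -1, tr(M rho(e_{4})) = -6, coefficient \frac{3}{2}; e_{34}: (e_{34})^2 = -1, tr(M rho(e_{34})) = 20, coefficient -5. Every other blade of grade <= 2 projects to 0.
Answer: -\frac{1}{2} e_{1} + \frac{8}{3} e_{2} + \frac{3}{2} e_{4} - 5 e_{34}
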